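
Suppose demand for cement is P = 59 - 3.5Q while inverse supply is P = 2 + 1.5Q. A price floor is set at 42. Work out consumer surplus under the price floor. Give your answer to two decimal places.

41.29

Without the control, 59 - 3.5Q = 2 + 1.5Q so Q* = 11.4 and P* = 19.1.
At the floor price 42, quantity demanded is (59 - 42)/3.5 = 4.8571; demand is the short side, so Q = 4.8571 trades at P = 42.
CS is the triangle under demand above 42: (1/2)(4.8571)(59 - 42) = 41.2857.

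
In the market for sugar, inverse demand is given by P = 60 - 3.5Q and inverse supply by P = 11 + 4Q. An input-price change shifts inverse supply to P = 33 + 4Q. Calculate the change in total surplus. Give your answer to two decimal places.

Initial equilibrium: Q_0 = 6.5333, P_0 = 37.1333; CS_0 = (1/2)(6.5333)(22.8667) = 74.6978, PS_0 = (1/2)(6.5333)(26.1333) = 85.3689.
New equilibrium: 60 - 3.5Q = 33 + 4Q gives Q_1 = 3.6, P_1 = 47.4; CS_1 = 22.68, PS_1 = 25.92.
Change in total surplus = (22.68 + 25.92) - (74.6978 + 85.3689) = -111.4667.

-111.47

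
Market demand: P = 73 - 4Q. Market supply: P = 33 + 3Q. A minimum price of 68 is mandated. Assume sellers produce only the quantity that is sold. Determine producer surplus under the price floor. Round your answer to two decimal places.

41.41

Without the control, 73 - 4Q = 33 + 3Q so Q* = 5.7143 and P* = 50.1429.
At P = 68, buyers demand (73 - 68)/4 = 1.25 while sellers would supply more, so the quantity traded is 1.25 at price 68.
The supply price at Q = 1.25 is 36.75. PS is the trapezoid between 68 and supply over [0, 1.25]: (1/2)[(68 - 33) + (68 - 36.75)](1.25) = 41.4062.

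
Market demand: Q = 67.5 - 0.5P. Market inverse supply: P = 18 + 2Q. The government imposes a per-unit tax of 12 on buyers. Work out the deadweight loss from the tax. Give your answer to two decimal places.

18.00

Rewriting demand in inverse form: P = 135 - 2Q.
Pre-tax equilibrium: 135 - 2Q = 18 + 2Q gives Q* = 29.25, P* = 76.5.
A tax on buyers shifts demand down by 12: (135 - 12) - 2Q = 18 + 2Q, so Q_t = 26.25. Buyers pay P_b = 82.5; sellers receive P_s = P_b - 12 = 70.5.
Deadweight loss is the triangle between the curves from Q_t to Q*: (1/2)(29.25 - 26.25)(12) = 18.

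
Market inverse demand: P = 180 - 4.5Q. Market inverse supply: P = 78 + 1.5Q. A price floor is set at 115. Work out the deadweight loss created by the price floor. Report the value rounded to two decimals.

Free-market equilibrium: 180 - 4.5Q = 78 + 1.5Q gives Q* = 17, P* = 103.5.
At P = 115, buyers demand (180 - 115)/4.5 = 14.4444 while sellers would supply more, so the quantity traded is 14.4444 at price 115.
The lost-trades triangle has base Q* - 14.4444 = 2.5556 and height equal to the gap between the curves at Q = 14.4444, which is 115 - 99.6667 = 15.3333. DWL = (1/2)(2.5556)(15.3333) = 19.5926.

19.59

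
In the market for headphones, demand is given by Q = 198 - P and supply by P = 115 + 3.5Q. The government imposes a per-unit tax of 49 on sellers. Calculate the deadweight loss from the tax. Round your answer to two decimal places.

Rewriting demand in inverse form: P = 198 - Q.
Without the tax, 198 - Q = 115 + 3.5Q so Q* = 18.4444 and P* = 179.5556.
A tax on sellers shifts supply up by 49: 198 - Q = 115 + 3.5Q + 49, so Q_t = 7.5556. Buyers pay P_b = 190.4444; sellers receive P_s = P_b - 49 = 141.4444.
The welfare triangle lost has base Q* - Q_t = 10.8889 and height t = 49, so DWL = (1/2)(10.8889)(49) = 266.7778.

266.78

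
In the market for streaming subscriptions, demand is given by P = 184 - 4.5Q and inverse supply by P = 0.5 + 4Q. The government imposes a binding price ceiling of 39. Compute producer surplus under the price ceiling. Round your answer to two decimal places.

Free-market equilibrium: 184 - 4.5Q = 0.5 + 4Q gives Q* = 21.5882, P* = 86.8529.
At the ceiling price 39, quantity supplied is (39 - 0.5)/4 = 9.625; supply is the short side, so Q = 9.625 trades at P = 39.
PS is the triangle above supply below 39: (1/2)(9.625)(39 - 0.5) = 185.2812.

185.28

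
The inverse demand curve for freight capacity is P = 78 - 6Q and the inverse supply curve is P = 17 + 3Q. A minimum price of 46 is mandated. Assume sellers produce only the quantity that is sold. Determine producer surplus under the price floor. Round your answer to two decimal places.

Without the control, 78 - 6Q = 17 + 3Q so Q* = 6.7778 and P* = 37.3333.
At the floor price 46, quantity demanded is (78 - 46)/6 = 5.3333; demand is the short side, so Q = 5.3333 trades at P = 46.
The supply price at Q = 5.3333 is 33. PS is the trapezoid between 46 and supply over [0, 5.3333]: (1/2)[(46 - 17) + (46 - 33)](5.3333) = 112.

112.00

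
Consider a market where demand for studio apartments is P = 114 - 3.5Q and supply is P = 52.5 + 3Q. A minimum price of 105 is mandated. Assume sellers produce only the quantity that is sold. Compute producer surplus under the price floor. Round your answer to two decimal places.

Without the control, 114 - 3.5Q = 52.5 + 3Q so Q* = 9.4615 and P* = 80.8846.
At P = 105, buyers demand (114 - 105)/3.5 = 2.5714 while sellers would supply more, so the quantity traded is 2.5714 at price 105.
The supply price at Q = 2.5714 is 60.2143. PS is the trapezoid between 105 and supply over [0, 2.5714]: (1/2)[(105 - 52.5) + (105 - 60.2143)](2.5714) = 125.0816.

125.08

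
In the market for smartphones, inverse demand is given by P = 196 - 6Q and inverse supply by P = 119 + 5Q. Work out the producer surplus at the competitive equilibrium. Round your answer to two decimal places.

Set 196 - 6Q = 119 + 5Q, which gives 77 = 11Q, so Q* = 7 and P* = 196 - 6(7) = 154.
PS is the area between P* and the supply curve from 0 to Q*: (1/2)(7)(35) = 122.5.

122.50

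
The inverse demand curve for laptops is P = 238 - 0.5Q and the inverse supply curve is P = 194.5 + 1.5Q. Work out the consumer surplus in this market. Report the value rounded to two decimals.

118.27

Equilibrium: 238 - 0.5Q = 194.5 + 1.5Q, so Q* = 21.75 and P* = 227.125.
CS is the area between the demand curve and P* from 0 to Q*: (1/2)(21.75)(10.875) = 118.2656.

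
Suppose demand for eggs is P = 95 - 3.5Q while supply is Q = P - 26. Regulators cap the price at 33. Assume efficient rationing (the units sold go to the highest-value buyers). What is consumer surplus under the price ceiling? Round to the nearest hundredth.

348.25

Rewriting supply in inverse form: P = 26 + Q.
Free-market equilibrium: 95 - 3.5Q = 26 + Q gives Q* = 15.3333, P* = 41.3333.
At P = 33, sellers supply (33 - 26)/1 = 7 while buyers want more, so the quantity traded is 7 at price 33.
The demand price at Q = 7 is 70.5. CS is the trapezoid between demand and 33 over [0, 7]: (1/2)[(95 - 33) + (70.5 - 33)](7) = 348.25.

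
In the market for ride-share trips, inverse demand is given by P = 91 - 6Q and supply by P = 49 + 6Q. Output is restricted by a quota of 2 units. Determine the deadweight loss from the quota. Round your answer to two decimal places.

Unrestricted equilibrium: Q* = (91 - 49)/(6 + 6) = 3.5.
At Q = 2 the demand price is 91 - 6(2) = 79 and the supply price is 49 + 6(2) = 61.
Deadweight loss is the triangle between the curves from 2 to 3.5: (1/2)(79 - 61)(3.5 - 2) = 13.5.

13.50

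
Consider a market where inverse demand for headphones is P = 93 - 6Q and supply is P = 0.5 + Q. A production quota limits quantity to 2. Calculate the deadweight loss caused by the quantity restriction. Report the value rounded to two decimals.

Without the quota, 93 - 6Q = 0.5 + Q gives Q* = 13.2143.
At Q = 2 the demand price is 93 - 6(2) = 81 and the supply price is 0.5 + (2) = 2.5.
Deadweight loss is the triangle between the curves from 2 to 13.2143: (1/2)(81 - 2.5)(13.2143 - 2) = 440.1607.

440.16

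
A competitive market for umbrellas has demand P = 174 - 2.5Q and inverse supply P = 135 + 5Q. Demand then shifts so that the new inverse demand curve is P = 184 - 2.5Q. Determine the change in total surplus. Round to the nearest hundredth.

Initial equilibrium: Q_0 = 5.2, P_0 = 161; CS_0 = (1/2)(5.2)(13) = 33.8, PS_0 = (1/2)(5.2)(26) = 67.6.
New equilibrium: 184 - 2.5Q = 135 + 5Q gives Q_1 = 6.5333, P_1 = 167.6667; CS_1 = 53.3556, PS_1 = 106.7111.
Change in total surplus = (53.3556 + 106.7111) - (33.8 + 67.6) = 58.6667.

58.67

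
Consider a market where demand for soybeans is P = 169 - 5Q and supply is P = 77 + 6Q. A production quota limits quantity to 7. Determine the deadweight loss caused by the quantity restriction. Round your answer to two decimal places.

Unrestricted equilibrium: Q* = (169 - 77)/(5 + 6) = 8.3636.
At Q = 7 the demand price is 169 - 5(7) = 134 and the supply price is 77 + 6(7) = 119.
DWL = (1/2)(gap between curves at 7) x (Q* - 7) = (1/2)(15)(1.3636) = 10.2273.

10.23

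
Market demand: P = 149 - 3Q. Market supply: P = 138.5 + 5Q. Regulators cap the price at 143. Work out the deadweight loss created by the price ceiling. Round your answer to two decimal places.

Without the control, 149 - 3Q = 138.5 + 5Q so Q* = 1.3125 and P* = 145.0625.
At the ceiling price 143, quantity supplied is (143 - 138.5)/5 = 0.9; supply is the short side, so Q = 0.9 trades at P = 143.
The lost-trades triangle has base Q* - 0.9 = 0.4125 and height equal to the gap between the curves at Q = 0.9, which is 146.3 - 143 = 3.3. DWL = (1/2)(0.4125)(3.3) = 0.6806.

0.68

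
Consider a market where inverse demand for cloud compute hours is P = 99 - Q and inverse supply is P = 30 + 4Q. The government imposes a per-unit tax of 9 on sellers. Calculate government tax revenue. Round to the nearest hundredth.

108.00

Without the tax, 99 - Q = 30 + 4Q so Q* = 13.8 and P* = 85.2.
With the tax, sellers need 9 more per unit: 99 - Q = 30 + 4Q + 9, so Q_t = 12. Buyers pay P_b = 87; sellers receive P_s = P_b - 9 = 78.
Revenue is the tax times quantity traded: 9 x 12 = 108.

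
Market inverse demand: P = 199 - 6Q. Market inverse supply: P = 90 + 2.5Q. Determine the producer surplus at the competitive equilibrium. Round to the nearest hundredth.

Setting demand equal to supply, 109 = 8.5Q, so Q* = 12.8235 and P* = 122.0588.
The supply curve's price intercept is 90, so PS = (1/2)(Q*)(P* - 90) = (1/2)(12.8235)(32.0588) = 205.5536.

205.55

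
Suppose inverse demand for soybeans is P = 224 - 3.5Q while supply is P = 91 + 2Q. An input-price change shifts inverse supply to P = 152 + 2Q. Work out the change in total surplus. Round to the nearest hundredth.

-1136.82

Initial equilibrium: Q_0 = 24.1818, P_0 = 139.3636; CS_0 = (1/2)(24.1818)(84.6364) = 1023.3306, PS_0 = (1/2)(24.1818)(48.3636) = 584.7603.
New equilibrium: 224 - 3.5Q = 152 + 2Q gives Q_1 = 13.0909, P_1 = 178.1818; CS_1 = 299.9008, PS_1 = 171.3719.
Change in total surplus = (299.9008 + 171.3719) - (1023.3306 + 584.7603) = -1136.8182.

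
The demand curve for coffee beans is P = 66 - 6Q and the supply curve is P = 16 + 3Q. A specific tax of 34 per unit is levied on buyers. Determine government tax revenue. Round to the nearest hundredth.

60.44

Without the tax, 66 - 6Q = 16 + 3Q so Q* = 5.5556 and P* = 32.6667.
With the tax, buyers' net willingness to pay falls by 34: (66 - 34) - 6Q = 16 + 3Q, so Q_t = 1.7778. Buyers pay P_b = 55.3333; sellers receive P_s = P_b - 34 = 21.3333.
Revenue is the tax times quantity traded: 34 x 1.7778 = 60.4444.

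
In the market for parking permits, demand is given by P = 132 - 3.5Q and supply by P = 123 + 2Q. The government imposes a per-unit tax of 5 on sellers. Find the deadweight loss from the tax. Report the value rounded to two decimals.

Pre-tax equilibrium: 132 - 3.5Q = 123 + 2Q gives Q* = 1.6364, P* = 126.2727.
A tax on sellers shifts supply up by 5: 132 - 3.5Q = 123 + 2Q + 5, so Q_t = 0.7273. Buyers pay P_b = 129.4545; sellers receive P_s = P_b - 5 = 124.4545.
Deadweight loss is the triangle between the curves from Q_t to Q*: (1/2)(1.6364 - 0.7273)(5) = 2.2727.

2.27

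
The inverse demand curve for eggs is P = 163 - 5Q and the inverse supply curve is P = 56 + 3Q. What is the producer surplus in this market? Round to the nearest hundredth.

268.34

Equilibrium: 163 - 5Q = 56 + 3Q, so Q* = 13.375 and P* = 96.125.
Producer surplus is the triangle above supply below P*: (1/2)(13.375)(96.125 - 56) = (1/2)(13.375)(40.125) = 268.3359.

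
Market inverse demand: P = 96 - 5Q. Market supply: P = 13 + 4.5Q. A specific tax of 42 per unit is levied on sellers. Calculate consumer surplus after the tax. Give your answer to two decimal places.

Without the tax, 96 - 5Q = 13 + 4.5Q so Q* = 8.7368 and P* = 52.3158.
A tax on sellers shifts supply up by 42: 96 - 5Q = 13 + 4.5Q + 42, so Q_t = 4.3158. Buyers pay P_b = 74.4211; sellers receive P_s = P_b - 42 = 32.4211.
Consumer surplus is the triangle under demand above P_b: (1/2)(4.3158)(96 - 74.4211) = 46.5651.

46.57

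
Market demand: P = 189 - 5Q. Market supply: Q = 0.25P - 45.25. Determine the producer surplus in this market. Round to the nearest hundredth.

1.58

Rewriting supply in inverse form: P = 181 + 4Q.
Equilibrium: 189 - 5Q = 181 + 4Q, so Q* = 0.8889 and P* = 184.5556.
Producer surplus is the triangle above supply below P*: (1/2)(0.8889)(184.5556 - 181) = (1/2)(0.8889)(3.5556) = 1.5802.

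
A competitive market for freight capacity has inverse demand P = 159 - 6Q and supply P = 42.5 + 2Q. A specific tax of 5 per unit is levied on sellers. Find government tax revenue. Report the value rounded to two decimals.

Pre-tax equilibrium: 159 - 6Q = 42.5 + 2Q gives Q* = 14.5625, P* = 71.625.
A tax on sellers shifts supply up by 5: 159 - 6Q = 42.5 + 2Q + 5, so Q_t = 13.9375. Buyers pay P_b = 75.375; sellers receive P_s = P_b - 5 = 70.375.
Revenue is the tax times quantity traded: 5 x 13.9375 = 69.6875.

69.69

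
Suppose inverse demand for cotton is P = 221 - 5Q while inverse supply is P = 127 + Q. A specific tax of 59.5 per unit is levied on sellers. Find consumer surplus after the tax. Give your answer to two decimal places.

Pre-tax equilibrium: 221 - 5Q = 127 + Q gives Q* = 15.6667, P* = 142.6667.
With the tax, sellers need 59.5 more per unit: 221 - 5Q = 127 + Q + 59.5, so Q_t = 5.75. Buyers pay P_b = 192.25; sellers receive P_s = P_b - 59.5 = 132.75.
Consumer surplus is the triangle under demand above P_b: (1/2)(5.75)(221 - 192.25) = 82.6562.

82.66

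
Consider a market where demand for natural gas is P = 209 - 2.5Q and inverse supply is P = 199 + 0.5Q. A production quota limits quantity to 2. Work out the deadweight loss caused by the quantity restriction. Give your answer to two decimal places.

2.67

Without the quota, 209 - 2.5Q = 199 + 0.5Q gives Q* = 3.3333.
At Q = 2 the demand price is 209 - 2.5(2) = 204 and the supply price is 199 + 0.5(2) = 200.
DWL = (1/2)(gap between curves at 2) x (Q* - 2) = (1/2)(4)(1.3333) = 2.6667.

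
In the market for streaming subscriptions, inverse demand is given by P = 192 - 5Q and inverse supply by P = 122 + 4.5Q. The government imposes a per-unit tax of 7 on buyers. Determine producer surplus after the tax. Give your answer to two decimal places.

98.95

Without the tax, 192 - 5Q = 122 + 4.5Q so Q* = 7.3684 and P* = 155.1579.
With the tax, buyers' net willingness to pay falls by 7: (192 - 7) - 5Q = 122 + 4.5Q, so Q_t = 6.6316. Buyers pay P_b = 158.8421; sellers receive P_s = P_b - 7 = 151.8421.
PS = (1/2)(Q_t)(P_s - 122) = (1/2)(6.6316)(29.8421) = 98.9501.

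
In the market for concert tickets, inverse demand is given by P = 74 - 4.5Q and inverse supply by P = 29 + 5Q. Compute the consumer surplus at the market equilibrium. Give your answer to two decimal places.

50.48

Equilibrium: 74 - 4.5Q = 29 + 5Q, so Q* = 4.7368 and P* = 52.6842.
The demand choke price is 74, so CS = (1/2)(Q*)(74 - P*) = (1/2)(4.7368)(21.3158) = 50.4848.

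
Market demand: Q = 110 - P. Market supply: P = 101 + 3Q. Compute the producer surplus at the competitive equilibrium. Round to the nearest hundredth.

Rewriting demand in inverse form: P = 110 - Q.
Setting demand equal to supply, 9 = 4Q, so Q* = 2.25 and P* = 107.75.
The supply curve's price intercept is 101, so PS = (1/2)(Q*)(P* - 101) = (1/2)(2.25)(6.75) = 7.5938.

7.59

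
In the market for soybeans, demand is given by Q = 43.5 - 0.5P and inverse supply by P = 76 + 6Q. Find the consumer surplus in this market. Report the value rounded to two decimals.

Rewriting demand in inverse form: P = 87 - 2Q.
Equilibrium: 87 - 2Q = 76 + 6Q, so Q* = 1.375 and P* = 84.25.
Consumer surplus is the triangle under demand above P*: (1/2)(1.375)(87 - 84.25) = (1/2)(1.375)(2.75) = 1.8906.

1.89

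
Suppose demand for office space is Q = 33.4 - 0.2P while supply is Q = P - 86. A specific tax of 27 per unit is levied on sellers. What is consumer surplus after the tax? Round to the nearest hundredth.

202.50

Rewriting demand in inverse form: P = 167 - 5Q.
Rewriting supply in inverse form: P = 86 + Q.
Pre-tax equilibrium: 167 - 5Q = 86 + Q gives Q* = 13.5, P* = 99.5.
With the tax, sellers need 27 more per unit: 167 - 5Q = 86 + Q + 27, so Q_t = 9. Buyers pay P_b = 122; sellers receive P_s = P_b - 27 = 95.
Consumer surplus is the triangle under demand above P_b: (1/2)(9)(167 - 122) = 202.5.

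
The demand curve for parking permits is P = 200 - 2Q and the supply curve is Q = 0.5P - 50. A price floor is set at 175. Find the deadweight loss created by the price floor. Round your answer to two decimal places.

312.50

Rewriting supply in inverse form: P = 100 + 2Q.
Free-market equilibrium: 200 - 2Q = 100 + 2Q gives Q* = 25, P* = 150.
At the floor price 175, quantity demanded is (200 - 175)/2 = 12.5; demand is the short side, so Q = 12.5 trades at P = 175.
At Q = 12.5 the demand price is 175 and the supply price is 125. Deadweight loss is the triangle between the curves from 12.5 to 25: (1/2)(175 - 125)(25 - 12.5) = 312.5.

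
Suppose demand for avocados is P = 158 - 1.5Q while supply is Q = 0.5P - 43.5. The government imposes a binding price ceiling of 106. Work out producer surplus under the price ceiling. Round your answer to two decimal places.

90.25

Rewriting supply in inverse form: P = 87 + 2Q.
Free-market equilibrium: 158 - 1.5Q = 87 + 2Q gives Q* = 20.2857, P* = 127.5714.
At the ceiling price 106, quantity supplied is (106 - 87)/2 = 9.5; supply is the short side, so Q = 9.5 trades at P = 106.
PS is the triangle above supply below 106: (1/2)(9.5)(106 - 87) = 90.25.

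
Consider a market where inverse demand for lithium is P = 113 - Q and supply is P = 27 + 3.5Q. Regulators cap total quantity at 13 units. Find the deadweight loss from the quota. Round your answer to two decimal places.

84.03

Without the quota, 113 - Q = 27 + 3.5Q gives Q* = 19.1111.
At Q = 13 the demand price is 113 - (13) = 100 and the supply price is 27 + 3.5(13) = 72.5.
DWL = (1/2)(gap between curves at 13) x (Q* - 13) = (1/2)(27.5)(6.1111) = 84.0278.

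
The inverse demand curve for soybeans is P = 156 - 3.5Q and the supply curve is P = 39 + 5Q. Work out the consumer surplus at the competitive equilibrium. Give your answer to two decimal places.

Equilibrium: 156 - 3.5Q = 39 + 5Q, so Q* = 13.7647 and P* = 107.8235.
The demand choke price is 156, so CS = (1/2)(Q*)(156 - P*) = (1/2)(13.7647)(48.1765) = 331.5675.

331.57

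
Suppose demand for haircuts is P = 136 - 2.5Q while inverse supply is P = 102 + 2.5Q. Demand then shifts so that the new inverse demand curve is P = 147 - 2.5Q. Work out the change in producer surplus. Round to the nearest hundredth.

43.45

Initial equilibrium: Q_0 = 6.8, P_0 = 119; CS_0 = (1/2)(6.8)(17) = 57.8, PS_0 = (1/2)(6.8)(17) = 57.8.
New equilibrium: 147 - 2.5Q = 102 + 2.5Q gives Q_1 = 9, P_1 = 124.5; CS_1 = 101.25, PS_1 = 101.25.
Change in producer surplus = 101.25 - 57.8 = 43.45.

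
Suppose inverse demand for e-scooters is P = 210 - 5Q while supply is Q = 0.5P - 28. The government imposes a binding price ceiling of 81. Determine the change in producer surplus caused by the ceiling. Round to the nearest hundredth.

-327.75

Rewriting supply in inverse form: P = 56 + 2Q.
Without the control, 210 - 5Q = 56 + 2Q so Q* = 22 and P* = 100.
At the ceiling price 81, quantity supplied is (81 - 56)/2 = 12.5; supply is the short side, so Q = 12.5 trades at P = 81.
PS goes from (1/2)(22)(44) = 484 to 156.25 (computed as (81 - 56)(12.5) - (1/2)(2)(12.5)^2), a change of -327.75.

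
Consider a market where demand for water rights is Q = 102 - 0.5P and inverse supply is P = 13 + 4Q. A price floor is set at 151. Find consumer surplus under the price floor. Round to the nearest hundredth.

702.25

Rewriting demand in inverse form: P = 204 - 2Q.
Without the control, 204 - 2Q = 13 + 4Q so Q* = 31.8333 and P* = 140.3333.
At P = 151, buyers demand (204 - 151)/2 = 26.5 while sellers would supply more, so the quantity traded is 26.5 at price 151.
CS is the triangle under demand above 151: (1/2)(26.5)(204 - 151) = 702.25.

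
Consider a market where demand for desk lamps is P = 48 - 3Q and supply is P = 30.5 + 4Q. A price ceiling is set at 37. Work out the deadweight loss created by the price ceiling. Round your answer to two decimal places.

Without the control, 48 - 3Q = 30.5 + 4Q so Q* = 2.5 and P* = 40.5.
At the ceiling price 37, quantity supplied is (37 - 30.5)/4 = 1.625; supply is the short side, so Q = 1.625 trades at P = 37.
At Q = 1.625 the demand price is 43.125 and the supply price is 37. Deadweight loss is the triangle between the curves from 1.625 to 2.5: (1/2)(43.125 - 37)(2.5 - 1.625) = 2.6797.

2.68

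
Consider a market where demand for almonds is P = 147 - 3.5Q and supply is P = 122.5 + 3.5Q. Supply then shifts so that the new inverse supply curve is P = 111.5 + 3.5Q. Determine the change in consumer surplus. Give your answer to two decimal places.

Initial equilibrium: Q_0 = 3.5, P_0 = 134.75; CS_0 = (1/2)(3.5)(12.25) = 21.4375, PS_0 = (1/2)(3.5)(12.25) = 21.4375.
New equilibrium: 147 - 3.5Q = 111.5 + 3.5Q gives Q_1 = 5.0714, P_1 = 129.25; CS_1 = 45.0089, PS_1 = 45.0089.
Change in consumer surplus = 45.0089 - 21.4375 = 23.5714.

23.57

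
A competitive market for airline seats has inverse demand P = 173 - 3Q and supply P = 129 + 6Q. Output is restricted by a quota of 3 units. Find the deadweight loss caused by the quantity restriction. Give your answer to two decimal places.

16.06

Without the quota, 173 - 3Q = 129 + 6Q gives Q* = 4.8889.
At Q = 3 the demand price is 173 - 3(3) = 164 and the supply price is 129 + 6(3) = 147.
DWL = (1/2)(gap between curves at 3) x (Q* - 3) = (1/2)(17)(1.8889) = 16.0556.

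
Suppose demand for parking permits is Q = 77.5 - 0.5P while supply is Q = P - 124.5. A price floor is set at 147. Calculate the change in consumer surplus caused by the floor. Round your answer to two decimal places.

Rewriting demand in inverse form: P = 155 - 2Q.
Rewriting supply in inverse form: P = 124.5 + Q.
Without the control, 155 - 2Q = 124.5 + Q so Q* = 10.1667 and P* = 134.6667.
At P = 147, buyers demand (155 - 147)/2 = 4 while sellers would supply more, so the quantity traded is 4 at price 147.
CS goes from (1/2)(10.1667)(20.3333) = 103.3611 to 16 (computed as (155 - 147)(4) - (1/2)(2)(4)^2), a change of -87.3611.

-87.36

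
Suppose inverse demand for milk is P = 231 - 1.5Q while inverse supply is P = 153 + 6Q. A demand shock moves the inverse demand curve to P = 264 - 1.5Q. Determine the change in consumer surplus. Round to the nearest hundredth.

83.16

Initial equilibrium: Q_0 = 10.4, P_0 = 215.4; CS_0 = (1/2)(10.4)(15.6) = 81.12, PS_0 = (1/2)(10.4)(62.4) = 324.48.
New equilibrium: 264 - 1.5Q = 153 + 6Q gives Q_1 = 14.8, P_1 = 241.8; CS_1 = 164.28, PS_1 = 657.12.
Change in consumer surplus = 164.28 - 81.12 = 83.16.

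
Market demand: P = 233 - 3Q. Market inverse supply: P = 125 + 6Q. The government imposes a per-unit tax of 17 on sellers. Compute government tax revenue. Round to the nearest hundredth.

Pre-tax equilibrium: 233 - 3Q = 125 + 6Q gives Q* = 12, P* = 197.
With the tax, sellers need 17 more per unit: 233 - 3Q = 125 + 6Q + 17, so Q_t = 10.1111. Buyers pay P_b = 202.6667; sellers receive P_s = P_b - 17 = 185.6667.
Revenue is the tax times quantity traded: 17 x 10.1111 = 171.8889.

171.89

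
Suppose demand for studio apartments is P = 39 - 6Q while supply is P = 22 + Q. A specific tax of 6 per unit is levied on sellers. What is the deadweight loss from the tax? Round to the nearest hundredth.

2.57

Pre-tax equilibrium: 39 - 6Q = 22 + Q gives Q* = 2.4286, P* = 24.4286.
A tax on sellers shifts supply up by 6: 39 - 6Q = 22 + Q + 6, so Q_t = 1.5714. Buyers pay P_b = 29.5714; sellers receive P_s = P_b - 6 = 23.5714.
The welfare triangle lost has base Q* - Q_t = 0.8571 and height t = 6, so DWL = (1/2)(0.8571)(6) = 2.5714.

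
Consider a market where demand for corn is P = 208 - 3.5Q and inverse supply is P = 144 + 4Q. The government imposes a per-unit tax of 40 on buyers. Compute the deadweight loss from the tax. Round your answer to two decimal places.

106.67

Without the tax, 208 - 3.5Q = 144 + 4Q so Q* = 8.5333 and P* = 178.1333.
A tax on buyers shifts demand down by 40: (208 - 40) - 3.5Q = 144 + 4Q, so Q_t = 3.2. Buyers pay P_b = 196.8; sellers receive P_s = P_b - 40 = 156.8.
The welfare triangle lost has base Q* - Q_t = 5.3333 and height t = 40, so DWL = (1/2)(5.3333)(40) = 106.6667.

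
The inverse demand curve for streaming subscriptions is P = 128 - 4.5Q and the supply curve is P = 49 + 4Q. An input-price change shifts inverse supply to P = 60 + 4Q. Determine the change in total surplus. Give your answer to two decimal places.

-95.12

Initial equilibrium: Q_0 = 9.2941, P_0 = 86.1765; CS_0 = (1/2)(9.2941)(41.8235) = 194.3564, PS_0 = (1/2)(9.2941)(37.1765) = 172.7612.
New equilibrium: 128 - 4.5Q = 60 + 4Q gives Q_1 = 8, P_1 = 92; CS_1 = 144, PS_1 = 128.
Change in total surplus = (144 + 128) - (194.3564 + 172.7612) = -95.1176.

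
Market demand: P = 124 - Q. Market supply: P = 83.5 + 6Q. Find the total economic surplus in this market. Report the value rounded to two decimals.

Equilibrium: 124 - Q = 83.5 + 6Q, so Q* = 5.7857 and P* = 118.2143.
CS = (1/2)(5.7857)(5.7857) = 16.7372 and PS = (1/2)(5.7857)(34.7143) = 100.4235, so total surplus = 117.1607.

117.16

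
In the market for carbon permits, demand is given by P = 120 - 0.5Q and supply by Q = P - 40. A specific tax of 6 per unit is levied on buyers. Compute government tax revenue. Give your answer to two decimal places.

296.00

Rewriting supply in inverse form: P = 40 + Q.
Without the tax, 120 - 0.5Q = 40 + Q so Q* = 53.3333 and P* = 93.3333.
A tax on buyers shifts demand down by 6: (120 - 6) - 0.5Q = 40 + Q, so Q_t = 49.3333. Buyers pay P_b = 95.3333; sellers receive P_s = P_b - 6 = 89.3333.
Tax revenue = t x Q_t = 6 x 49.3333 = 296.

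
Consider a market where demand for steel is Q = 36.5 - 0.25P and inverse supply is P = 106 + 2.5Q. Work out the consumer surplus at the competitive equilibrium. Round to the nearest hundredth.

75.74

Rewriting demand in inverse form: P = 146 - 4Q.
Set 146 - 4Q = 106 + 2.5Q, which gives 40 = 6.5Q, so Q* = 6.1538 and P* = 146 - 4(6.1538) = 121.3846.
The demand choke price is 146, so CS = (1/2)(Q*)(146 - P*) = (1/2)(6.1538)(24.6154) = 75.7396.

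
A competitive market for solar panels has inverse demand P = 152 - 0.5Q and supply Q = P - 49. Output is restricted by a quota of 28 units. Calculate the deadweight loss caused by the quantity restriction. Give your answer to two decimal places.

1240.33

Rewriting supply in inverse form: P = 49 + Q.
Without the quota, 152 - 0.5Q = 49 + Q gives Q* = 68.6667.
At Q = 28 the demand price is 152 - 0.5(28) = 138 and the supply price is 49 + (28) = 77.
DWL = (1/2)(gap between curves at 28) x (Q* - 28) = (1/2)(61)(40.6667) = 1240.3333.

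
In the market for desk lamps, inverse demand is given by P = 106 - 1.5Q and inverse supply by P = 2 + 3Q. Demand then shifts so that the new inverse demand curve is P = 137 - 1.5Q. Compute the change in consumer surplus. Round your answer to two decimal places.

Initial equilibrium: Q_0 = 23.1111, P_0 = 71.3333; CS_0 = (1/2)(23.1111)(34.6667) = 400.5926, PS_0 = (1/2)(23.1111)(69.3333) = 801.1852.
New equilibrium: 137 - 1.5Q = 2 + 3Q gives Q_1 = 30, P_1 = 92; CS_1 = 675, PS_1 = 1350.
Change in consumer surplus = 675 - 400.5926 = 274.4074.

274.41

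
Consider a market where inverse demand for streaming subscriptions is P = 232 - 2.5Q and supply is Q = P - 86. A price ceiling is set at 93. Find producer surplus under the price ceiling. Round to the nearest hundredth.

24.50

Rewriting supply in inverse form: P = 86 + Q.
Free-market equilibrium: 232 - 2.5Q = 86 + Q gives Q* = 41.7143, P* = 127.7143.
At P = 93, sellers supply (93 - 86)/1 = 7 while buyers want more, so the quantity traded is 7 at price 93.
PS is the triangle above supply below 93: (1/2)(7)(93 - 86) = 24.5.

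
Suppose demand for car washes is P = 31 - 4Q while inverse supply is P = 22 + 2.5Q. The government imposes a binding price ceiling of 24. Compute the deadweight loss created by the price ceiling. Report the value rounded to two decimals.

Free-market equilibrium: 31 - 4Q = 22 + 2.5Q gives Q* = 1.3846, P* = 25.4615.
At the ceiling price 24, quantity supplied is (24 - 22)/2.5 = 0.8; supply is the short side, so Q = 0.8 trades at P = 24.
At Q = 0.8 the demand price is 27.8 and the supply price is 24. Deadweight loss is the triangle between the curves from 0.8 to 1.3846: (1/2)(27.8 - 24)(1.3846 - 0.8) = 1.1108.

1.11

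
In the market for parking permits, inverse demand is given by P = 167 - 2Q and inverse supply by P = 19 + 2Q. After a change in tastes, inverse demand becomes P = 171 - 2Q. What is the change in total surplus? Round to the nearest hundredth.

150.00

Initial equilibrium: Q_0 = 37, P_0 = 93; CS_0 = (1/2)(37)(74) = 1369, PS_0 = (1/2)(37)(74) = 1369.
New equilibrium: 171 - 2Q = 19 + 2Q gives Q_1 = 38, P_1 = 95; CS_1 = 1444, PS_1 = 1444.
Change in total surplus = (1444 + 1444) - (1369 + 1369) = 150.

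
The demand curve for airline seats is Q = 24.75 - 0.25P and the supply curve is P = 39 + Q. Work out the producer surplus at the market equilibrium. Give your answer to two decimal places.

Rewriting demand in inverse form: P = 99 - 4Q.
Set 99 - 4Q = 39 + Q, which gives 60 = 5Q, so Q* = 12 and P* = 99 - 4(12) = 51.
The supply curve's price intercept is 39, so PS = (1/2)(Q*)(P* - 39) = (1/2)(12)(12) = 72.

72.00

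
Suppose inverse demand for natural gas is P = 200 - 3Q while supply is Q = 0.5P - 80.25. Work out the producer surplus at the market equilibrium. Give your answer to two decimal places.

Rewriting supply in inverse form: P = 160.5 + 2Q.
Equilibrium: 200 - 3Q = 160.5 + 2Q, so Q* = 7.9 and P* = 176.3.
PS is the area between P* and the supply curve from 0 to Q*: (1/2)(7.9)(15.8) = 62.41.

62.41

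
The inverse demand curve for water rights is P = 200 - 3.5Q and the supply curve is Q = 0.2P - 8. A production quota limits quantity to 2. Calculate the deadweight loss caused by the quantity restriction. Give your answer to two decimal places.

Rewriting supply in inverse form: P = 40 + 5Q.
Unrestricted equilibrium: Q* = (200 - 40)/(3.5 + 5) = 18.8235.
At Q = 2 the demand price is 200 - 3.5(2) = 193 and the supply price is 40 + 5(2) = 50.
Deadweight loss is the triangle between the curves from 2 to 18.8235: (1/2)(193 - 50)(18.8235 - 2) = 1202.8824.

1202.88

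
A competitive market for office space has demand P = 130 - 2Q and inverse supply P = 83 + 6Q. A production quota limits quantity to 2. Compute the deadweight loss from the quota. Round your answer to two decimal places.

Unrestricted equilibrium: Q* = (130 - 83)/(2 + 6) = 5.875.
At Q = 2 the demand price is 130 - 2(2) = 126 and the supply price is 83 + 6(2) = 95.
DWL = (1/2)(gap between curves at 2) x (Q* - 2) = (1/2)(31)(3.875) = 60.0625.

60.06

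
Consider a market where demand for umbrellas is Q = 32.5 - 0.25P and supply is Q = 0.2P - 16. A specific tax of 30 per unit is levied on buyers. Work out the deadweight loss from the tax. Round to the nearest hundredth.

50.00

Rewriting demand in inverse form: P = 130 - 4Q.
Rewriting supply in inverse form: P = 80 + 5Q.
Pre-tax equilibrium: 130 - 4Q = 80 + 5Q gives Q* = 5.5556, P* = 107.7778.
A tax on buyers shifts demand down by 30: (130 - 30) - 4Q = 80 + 5Q, so Q_t = 2.2222. Buyers pay P_b = 121.1111; sellers receive P_s = P_b - 30 = 91.1111.
Deadweight loss is the triangle between the curves from Q_t to Q*: (1/2)(5.5556 - 2.2222)(30) = 50.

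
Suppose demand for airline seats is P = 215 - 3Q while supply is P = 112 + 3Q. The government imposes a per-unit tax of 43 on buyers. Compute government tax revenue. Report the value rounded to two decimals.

Without the tax, 215 - 3Q = 112 + 3Q so Q* = 17.1667 and P* = 163.5.
A tax on buyers shifts demand down by 43: (215 - 43) - 3Q = 112 + 3Q, so Q_t = 10. Buyers pay P_b = 185; sellers receive P_s = P_b - 43 = 142.
Revenue is the tax times quantity traded: 43 x 10 = 430.

430.00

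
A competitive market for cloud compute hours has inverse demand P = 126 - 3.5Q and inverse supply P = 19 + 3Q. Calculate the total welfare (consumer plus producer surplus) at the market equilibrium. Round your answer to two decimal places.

880.69

Set 126 - 3.5Q = 19 + 3Q, which gives 107 = 6.5Q, so Q* = 16.4615 and P* = 126 - 3.5(16.4615) = 68.3846.
CS = (1/2)(16.4615)(57.6154) = 474.2189 and PS = (1/2)(16.4615)(49.3846) = 406.4734, so total surplus = 880.6923.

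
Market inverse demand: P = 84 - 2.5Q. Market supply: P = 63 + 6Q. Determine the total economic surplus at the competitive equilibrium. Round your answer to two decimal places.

25.94

Set 84 - 2.5Q = 63 + 6Q, which gives 21 = 8.5Q, so Q* = 2.4706 and P* = 84 - 2.5(2.4706) = 77.8235.
Total surplus is the full triangle between the curves from 0 to Q*: (1/2)(2.4706)(84 - 63) = 25.9412.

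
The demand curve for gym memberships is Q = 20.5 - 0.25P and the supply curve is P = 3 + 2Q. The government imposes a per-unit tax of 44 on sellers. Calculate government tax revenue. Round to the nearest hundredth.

256.67

Rewriting demand in inverse form: P = 82 - 4Q.
Pre-tax equilibrium: 82 - 4Q = 3 + 2Q gives Q* = 13.1667, P* = 29.3333.
With the tax, sellers need 44 more per unit: 82 - 4Q = 3 + 2Q + 44, so Q_t = 5.8333. Buyers pay P_b = 58.6667; sellers receive P_s = P_b - 44 = 14.6667.
Tax revenue = t x Q_t = 44 x 5.8333 = 256.6667.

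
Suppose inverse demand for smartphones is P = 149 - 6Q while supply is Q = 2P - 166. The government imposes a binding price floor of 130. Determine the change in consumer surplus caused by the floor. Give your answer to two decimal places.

Rewriting supply in inverse form: P = 83 + 0.5Q.
Without the control, 149 - 6Q = 83 + 0.5Q so Q* = 10.1538 and P* = 88.0769.
At the floor price 130, quantity demanded is (149 - 130)/6 = 3.1667; demand is the short side, so Q = 3.1667 trades at P = 130.
CS goes from (1/2)(10.1538)(60.9231) = 309.3018 to 30.0833 (computed as (149 - 130)(3.1667) - (1/2)(6)(3.1667)^2), a change of -279.2184.

-279.22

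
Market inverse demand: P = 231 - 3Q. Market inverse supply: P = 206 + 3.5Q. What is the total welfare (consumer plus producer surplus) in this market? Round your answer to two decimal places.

Set 231 - 3Q = 206 + 3.5Q, which gives 25 = 6.5Q, so Q* = 3.8462 and P* = 231 - 3(3.8462) = 219.4615.
CS = (1/2)(3.8462)(11.5385) = 22.1893 and PS = (1/2)(3.8462)(13.4615) = 25.8876, so total surplus = 48.0769.

48.08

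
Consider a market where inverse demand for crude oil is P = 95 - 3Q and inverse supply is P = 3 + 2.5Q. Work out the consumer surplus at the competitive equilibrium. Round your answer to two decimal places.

419.70

Setting demand equal to supply, 92 = 5.5Q, so Q* = 16.7273 and P* = 44.8182.
CS is the area between the demand curve and P* from 0 to Q*: (1/2)(16.7273)(50.1818) = 419.7025.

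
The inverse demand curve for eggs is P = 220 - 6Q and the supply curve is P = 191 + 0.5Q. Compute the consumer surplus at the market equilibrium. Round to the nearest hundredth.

Setting demand equal to supply, 29 = 6.5Q, so Q* = 4.4615 and P* = 193.2308.
The demand choke price is 220, so CS = (1/2)(Q*)(220 - P*) = (1/2)(4.4615)(26.7692) = 59.716.

59.72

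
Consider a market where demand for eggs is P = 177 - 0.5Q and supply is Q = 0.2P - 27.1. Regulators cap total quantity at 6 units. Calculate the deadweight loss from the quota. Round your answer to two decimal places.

Rewriting supply in inverse form: P = 135.5 + 5Q.
Without the quota, 177 - 0.5Q = 135.5 + 5Q gives Q* = 7.5455.
At Q = 6 the demand price is 177 - 0.5(6) = 174 and the supply price is 135.5 + 5(6) = 165.5.
Deadweight loss is the triangle between the curves from 6 to 7.5455: (1/2)(174 - 165.5)(7.5455 - 6) = 6.5682.

6.57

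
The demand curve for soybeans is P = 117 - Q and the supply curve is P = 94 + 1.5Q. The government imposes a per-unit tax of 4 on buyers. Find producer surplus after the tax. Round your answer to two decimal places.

43.32

Without the tax, 117 - Q = 94 + 1.5Q so Q* = 9.2 and P* = 107.8.
With the tax, buyers' net willingness to pay falls by 4: (117 - 4) - Q = 94 + 1.5Q, so Q_t = 7.6. Buyers pay P_b = 109.4; sellers receive P_s = P_b - 4 = 105.4.
Producer surplus is the triangle above supply below P_s: (1/2)(7.6)(105.4 - 94) = 43.32.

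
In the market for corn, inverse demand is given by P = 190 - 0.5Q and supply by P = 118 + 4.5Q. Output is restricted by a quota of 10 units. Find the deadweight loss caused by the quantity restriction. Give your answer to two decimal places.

Without the quota, 190 - 0.5Q = 118 + 4.5Q gives Q* = 14.4.
At Q = 10 the demand price is 190 - 0.5(10) = 185 and the supply price is 118 + 4.5(10) = 163.
DWL = (1/2)(gap between curves at 10) x (Q* - 10) = (1/2)(22)(4.4) = 48.4.

48.40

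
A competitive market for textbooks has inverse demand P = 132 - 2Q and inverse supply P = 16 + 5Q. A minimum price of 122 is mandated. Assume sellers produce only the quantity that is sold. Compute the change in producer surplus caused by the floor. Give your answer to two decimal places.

Free-market equilibrium: 132 - 2Q = 16 + 5Q gives Q* = 16.5714, P* = 98.8571.
At P = 122, buyers demand (132 - 122)/2 = 5 while sellers would supply more, so the quantity traded is 5 at price 122.
PS goes from (1/2)(16.5714)(82.8571) = 686.5306 to 467.5 (computed as (122 - 16)(5) - (1/2)(5)(5)^2), a change of -219.0306.

-219.03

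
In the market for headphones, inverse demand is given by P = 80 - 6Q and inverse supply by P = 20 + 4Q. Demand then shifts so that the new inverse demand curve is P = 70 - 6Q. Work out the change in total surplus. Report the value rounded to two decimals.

-55.00

Initial equilibrium: Q_0 = 6, P_0 = 44; CS_0 = (1/2)(6)(36) = 108, PS_0 = (1/2)(6)(24) = 72.
New equilibrium: 70 - 6Q = 20 + 4Q gives Q_1 = 5, P_1 = 40; CS_1 = 75, PS_1 = 50.
Change in total surplus = (75 + 50) - (108 + 72) = -55.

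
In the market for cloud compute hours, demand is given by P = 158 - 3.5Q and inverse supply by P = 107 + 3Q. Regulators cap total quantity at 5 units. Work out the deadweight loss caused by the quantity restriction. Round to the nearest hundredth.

26.33

Unrestricted equilibrium: Q* = (158 - 107)/(3.5 + 3) = 7.8462.
At Q = 5 the demand price is 158 - 3.5(5) = 140.5 and the supply price is 107 + 3(5) = 122.
Deadweight loss is the triangle between the curves from 5 to 7.8462: (1/2)(140.5 - 122)(7.8462 - 5) = 26.3269.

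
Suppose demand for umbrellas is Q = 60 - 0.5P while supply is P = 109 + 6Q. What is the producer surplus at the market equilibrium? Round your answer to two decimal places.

Rewriting demand in inverse form: P = 120 - 2Q.
Set 120 - 2Q = 109 + 6Q, which gives 11 = 8Q, so Q* = 1.375 and P* = 120 - 2(1.375) = 117.25.
Producer surplus is the triangle above supply below P*: (1/2)(1.375)(117.25 - 109) = (1/2)(1.375)(8.25) = 5.6719.

5.67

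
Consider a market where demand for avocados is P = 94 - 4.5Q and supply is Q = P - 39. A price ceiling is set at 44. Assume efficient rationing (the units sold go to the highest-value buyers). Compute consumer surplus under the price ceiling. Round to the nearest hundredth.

193.75

Rewriting supply in inverse form: P = 39 + Q.
Free-market equilibrium: 94 - 4.5Q = 39 + Q gives Q* = 10, P* = 49.
At P = 44, sellers supply (44 - 39)/1 = 5 while buyers want more, so the quantity traded is 5 at price 44.
The demand price at Q = 5 is 71.5. CS is the trapezoid between demand and 44 over [0, 5]: (1/2)[(94 - 44) + (71.5 - 44)](5) = 193.75.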